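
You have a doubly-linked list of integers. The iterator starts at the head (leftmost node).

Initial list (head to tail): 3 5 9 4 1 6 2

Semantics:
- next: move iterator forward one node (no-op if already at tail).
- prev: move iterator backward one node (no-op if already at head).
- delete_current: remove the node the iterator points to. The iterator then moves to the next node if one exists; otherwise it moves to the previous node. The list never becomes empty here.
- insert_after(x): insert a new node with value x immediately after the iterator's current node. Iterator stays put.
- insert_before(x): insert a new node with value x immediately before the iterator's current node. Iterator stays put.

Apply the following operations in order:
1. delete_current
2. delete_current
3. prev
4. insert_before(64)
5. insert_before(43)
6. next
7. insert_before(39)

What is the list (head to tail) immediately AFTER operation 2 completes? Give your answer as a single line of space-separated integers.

Answer: 9 4 1 6 2

Derivation:
After 1 (delete_current): list=[5, 9, 4, 1, 6, 2] cursor@5
After 2 (delete_current): list=[9, 4, 1, 6, 2] cursor@9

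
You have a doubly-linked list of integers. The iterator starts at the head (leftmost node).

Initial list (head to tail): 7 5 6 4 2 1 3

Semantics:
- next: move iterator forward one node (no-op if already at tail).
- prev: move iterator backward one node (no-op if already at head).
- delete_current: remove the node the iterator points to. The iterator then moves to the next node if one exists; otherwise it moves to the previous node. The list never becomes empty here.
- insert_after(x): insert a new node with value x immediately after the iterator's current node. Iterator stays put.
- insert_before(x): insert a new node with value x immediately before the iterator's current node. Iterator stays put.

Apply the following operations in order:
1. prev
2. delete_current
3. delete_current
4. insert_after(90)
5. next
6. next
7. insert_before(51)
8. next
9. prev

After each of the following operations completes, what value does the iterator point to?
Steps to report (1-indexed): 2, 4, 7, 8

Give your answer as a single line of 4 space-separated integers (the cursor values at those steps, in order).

Answer: 5 6 4 2

Derivation:
After 1 (prev): list=[7, 5, 6, 4, 2, 1, 3] cursor@7
After 2 (delete_current): list=[5, 6, 4, 2, 1, 3] cursor@5
After 3 (delete_current): list=[6, 4, 2, 1, 3] cursor@6
After 4 (insert_after(90)): list=[6, 90, 4, 2, 1, 3] cursor@6
After 5 (next): list=[6, 90, 4, 2, 1, 3] cursor@90
After 6 (next): list=[6, 90, 4, 2, 1, 3] cursor@4
After 7 (insert_before(51)): list=[6, 90, 51, 4, 2, 1, 3] cursor@4
After 8 (next): list=[6, 90, 51, 4, 2, 1, 3] cursor@2
After 9 (prev): list=[6, 90, 51, 4, 2, 1, 3] cursor@4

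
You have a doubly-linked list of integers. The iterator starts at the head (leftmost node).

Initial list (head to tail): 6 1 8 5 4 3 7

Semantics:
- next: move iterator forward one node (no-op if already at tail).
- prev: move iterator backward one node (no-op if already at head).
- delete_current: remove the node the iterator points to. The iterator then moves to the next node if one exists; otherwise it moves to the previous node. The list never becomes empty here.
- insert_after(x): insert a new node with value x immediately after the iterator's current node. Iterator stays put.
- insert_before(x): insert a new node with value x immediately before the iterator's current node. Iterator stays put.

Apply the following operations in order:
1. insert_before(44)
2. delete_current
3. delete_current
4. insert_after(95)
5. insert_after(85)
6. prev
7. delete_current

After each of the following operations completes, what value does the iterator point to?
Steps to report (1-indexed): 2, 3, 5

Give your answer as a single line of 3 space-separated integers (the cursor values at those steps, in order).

After 1 (insert_before(44)): list=[44, 6, 1, 8, 5, 4, 3, 7] cursor@6
After 2 (delete_current): list=[44, 1, 8, 5, 4, 3, 7] cursor@1
After 3 (delete_current): list=[44, 8, 5, 4, 3, 7] cursor@8
After 4 (insert_after(95)): list=[44, 8, 95, 5, 4, 3, 7] cursor@8
After 5 (insert_after(85)): list=[44, 8, 85, 95, 5, 4, 3, 7] cursor@8
After 6 (prev): list=[44, 8, 85, 95, 5, 4, 3, 7] cursor@44
After 7 (delete_current): list=[8, 85, 95, 5, 4, 3, 7] cursor@8

Answer: 1 8 8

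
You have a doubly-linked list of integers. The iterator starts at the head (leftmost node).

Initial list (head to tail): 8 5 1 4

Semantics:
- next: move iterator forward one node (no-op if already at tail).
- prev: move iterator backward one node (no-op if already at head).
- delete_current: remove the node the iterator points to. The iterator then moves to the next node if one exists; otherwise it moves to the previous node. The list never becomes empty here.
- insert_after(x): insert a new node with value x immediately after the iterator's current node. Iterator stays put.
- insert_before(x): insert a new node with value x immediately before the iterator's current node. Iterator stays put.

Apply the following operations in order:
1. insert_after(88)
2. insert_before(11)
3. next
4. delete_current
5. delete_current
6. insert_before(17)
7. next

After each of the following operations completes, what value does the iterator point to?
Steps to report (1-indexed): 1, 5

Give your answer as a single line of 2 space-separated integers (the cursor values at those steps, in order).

Answer: 8 1

Derivation:
After 1 (insert_after(88)): list=[8, 88, 5, 1, 4] cursor@8
After 2 (insert_before(11)): list=[11, 8, 88, 5, 1, 4] cursor@8
After 3 (next): list=[11, 8, 88, 5, 1, 4] cursor@88
After 4 (delete_current): list=[11, 8, 5, 1, 4] cursor@5
After 5 (delete_current): list=[11, 8, 1, 4] cursor@1
After 6 (insert_before(17)): list=[11, 8, 17, 1, 4] cursor@1
After 7 (next): list=[11, 8, 17, 1, 4] cursor@4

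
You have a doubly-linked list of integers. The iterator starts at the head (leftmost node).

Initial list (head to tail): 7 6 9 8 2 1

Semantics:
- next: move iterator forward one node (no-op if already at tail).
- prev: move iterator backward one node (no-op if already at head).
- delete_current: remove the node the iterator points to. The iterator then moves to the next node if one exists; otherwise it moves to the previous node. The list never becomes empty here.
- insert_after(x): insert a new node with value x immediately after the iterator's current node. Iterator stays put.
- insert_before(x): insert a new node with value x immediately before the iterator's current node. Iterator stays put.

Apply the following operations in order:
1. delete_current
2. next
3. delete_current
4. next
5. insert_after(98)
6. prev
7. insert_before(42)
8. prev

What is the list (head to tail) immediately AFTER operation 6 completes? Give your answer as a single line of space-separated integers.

After 1 (delete_current): list=[6, 9, 8, 2, 1] cursor@6
After 2 (next): list=[6, 9, 8, 2, 1] cursor@9
After 3 (delete_current): list=[6, 8, 2, 1] cursor@8
After 4 (next): list=[6, 8, 2, 1] cursor@2
After 5 (insert_after(98)): list=[6, 8, 2, 98, 1] cursor@2
After 6 (prev): list=[6, 8, 2, 98, 1] cursor@8

Answer: 6 8 2 98 1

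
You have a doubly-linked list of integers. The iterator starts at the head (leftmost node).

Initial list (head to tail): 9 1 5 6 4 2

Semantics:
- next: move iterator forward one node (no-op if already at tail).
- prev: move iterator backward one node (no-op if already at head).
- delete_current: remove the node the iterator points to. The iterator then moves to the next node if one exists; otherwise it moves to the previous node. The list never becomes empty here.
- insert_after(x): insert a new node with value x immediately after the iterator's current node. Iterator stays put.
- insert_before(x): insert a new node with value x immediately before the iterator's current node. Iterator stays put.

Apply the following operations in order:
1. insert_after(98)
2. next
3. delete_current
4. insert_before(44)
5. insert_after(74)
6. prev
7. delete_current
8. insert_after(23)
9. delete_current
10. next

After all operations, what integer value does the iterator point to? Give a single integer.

After 1 (insert_after(98)): list=[9, 98, 1, 5, 6, 4, 2] cursor@9
After 2 (next): list=[9, 98, 1, 5, 6, 4, 2] cursor@98
After 3 (delete_current): list=[9, 1, 5, 6, 4, 2] cursor@1
After 4 (insert_before(44)): list=[9, 44, 1, 5, 6, 4, 2] cursor@1
After 5 (insert_after(74)): list=[9, 44, 1, 74, 5, 6, 4, 2] cursor@1
After 6 (prev): list=[9, 44, 1, 74, 5, 6, 4, 2] cursor@44
After 7 (delete_current): list=[9, 1, 74, 5, 6, 4, 2] cursor@1
After 8 (insert_after(23)): list=[9, 1, 23, 74, 5, 6, 4, 2] cursor@1
After 9 (delete_current): list=[9, 23, 74, 5, 6, 4, 2] cursor@23
After 10 (next): list=[9, 23, 74, 5, 6, 4, 2] cursor@74

Answer: 74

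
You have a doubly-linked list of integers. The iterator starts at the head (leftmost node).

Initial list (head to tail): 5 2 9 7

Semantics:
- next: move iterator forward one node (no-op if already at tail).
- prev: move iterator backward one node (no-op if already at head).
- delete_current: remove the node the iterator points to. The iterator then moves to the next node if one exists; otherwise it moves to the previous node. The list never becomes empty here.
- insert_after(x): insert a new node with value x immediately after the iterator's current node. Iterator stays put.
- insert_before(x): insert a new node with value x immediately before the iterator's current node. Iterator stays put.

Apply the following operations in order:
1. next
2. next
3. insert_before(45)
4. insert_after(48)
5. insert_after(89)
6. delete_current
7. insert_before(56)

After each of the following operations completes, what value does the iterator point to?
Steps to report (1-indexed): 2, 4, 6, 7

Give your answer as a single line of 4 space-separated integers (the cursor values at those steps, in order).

Answer: 9 9 89 89

Derivation:
After 1 (next): list=[5, 2, 9, 7] cursor@2
After 2 (next): list=[5, 2, 9, 7] cursor@9
After 3 (insert_before(45)): list=[5, 2, 45, 9, 7] cursor@9
After 4 (insert_after(48)): list=[5, 2, 45, 9, 48, 7] cursor@9
After 5 (insert_after(89)): list=[5, 2, 45, 9, 89, 48, 7] cursor@9
After 6 (delete_current): list=[5, 2, 45, 89, 48, 7] cursor@89
After 7 (insert_before(56)): list=[5, 2, 45, 56, 89, 48, 7] cursor@89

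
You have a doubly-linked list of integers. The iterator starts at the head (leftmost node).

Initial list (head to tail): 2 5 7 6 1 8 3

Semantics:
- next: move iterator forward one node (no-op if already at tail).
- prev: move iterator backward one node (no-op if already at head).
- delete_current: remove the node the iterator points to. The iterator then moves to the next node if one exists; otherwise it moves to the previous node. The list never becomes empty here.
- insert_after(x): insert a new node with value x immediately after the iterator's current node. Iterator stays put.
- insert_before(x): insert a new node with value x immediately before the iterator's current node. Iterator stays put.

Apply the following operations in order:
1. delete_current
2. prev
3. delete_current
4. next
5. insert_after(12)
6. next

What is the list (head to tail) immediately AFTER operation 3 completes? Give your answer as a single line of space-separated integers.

After 1 (delete_current): list=[5, 7, 6, 1, 8, 3] cursor@5
After 2 (prev): list=[5, 7, 6, 1, 8, 3] cursor@5
After 3 (delete_current): list=[7, 6, 1, 8, 3] cursor@7

Answer: 7 6 1 8 3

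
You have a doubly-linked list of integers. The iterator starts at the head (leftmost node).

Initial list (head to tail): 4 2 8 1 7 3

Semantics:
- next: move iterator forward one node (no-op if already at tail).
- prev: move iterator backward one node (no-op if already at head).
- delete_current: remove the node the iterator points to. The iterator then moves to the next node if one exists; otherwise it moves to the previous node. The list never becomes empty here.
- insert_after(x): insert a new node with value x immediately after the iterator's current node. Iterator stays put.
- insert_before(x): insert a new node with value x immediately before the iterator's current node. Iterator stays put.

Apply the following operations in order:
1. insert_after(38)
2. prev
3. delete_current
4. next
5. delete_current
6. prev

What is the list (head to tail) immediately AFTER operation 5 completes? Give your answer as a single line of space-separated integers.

After 1 (insert_after(38)): list=[4, 38, 2, 8, 1, 7, 3] cursor@4
After 2 (prev): list=[4, 38, 2, 8, 1, 7, 3] cursor@4
After 3 (delete_current): list=[38, 2, 8, 1, 7, 3] cursor@38
After 4 (next): list=[38, 2, 8, 1, 7, 3] cursor@2
After 5 (delete_current): list=[38, 8, 1, 7, 3] cursor@8

Answer: 38 8 1 7 3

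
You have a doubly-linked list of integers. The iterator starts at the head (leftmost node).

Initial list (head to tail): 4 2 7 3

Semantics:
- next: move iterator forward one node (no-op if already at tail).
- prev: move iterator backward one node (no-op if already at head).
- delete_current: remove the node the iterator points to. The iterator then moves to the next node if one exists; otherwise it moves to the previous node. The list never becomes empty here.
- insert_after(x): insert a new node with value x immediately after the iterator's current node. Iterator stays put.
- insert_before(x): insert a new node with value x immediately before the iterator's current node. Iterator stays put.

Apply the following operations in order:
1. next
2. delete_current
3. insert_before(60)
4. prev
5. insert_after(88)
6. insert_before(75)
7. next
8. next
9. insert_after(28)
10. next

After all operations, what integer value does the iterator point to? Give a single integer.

Answer: 28

Derivation:
After 1 (next): list=[4, 2, 7, 3] cursor@2
After 2 (delete_current): list=[4, 7, 3] cursor@7
After 3 (insert_before(60)): list=[4, 60, 7, 3] cursor@7
After 4 (prev): list=[4, 60, 7, 3] cursor@60
After 5 (insert_after(88)): list=[4, 60, 88, 7, 3] cursor@60
After 6 (insert_before(75)): list=[4, 75, 60, 88, 7, 3] cursor@60
After 7 (next): list=[4, 75, 60, 88, 7, 3] cursor@88
After 8 (next): list=[4, 75, 60, 88, 7, 3] cursor@7
After 9 (insert_after(28)): list=[4, 75, 60, 88, 7, 28, 3] cursor@7
After 10 (next): list=[4, 75, 60, 88, 7, 28, 3] cursor@28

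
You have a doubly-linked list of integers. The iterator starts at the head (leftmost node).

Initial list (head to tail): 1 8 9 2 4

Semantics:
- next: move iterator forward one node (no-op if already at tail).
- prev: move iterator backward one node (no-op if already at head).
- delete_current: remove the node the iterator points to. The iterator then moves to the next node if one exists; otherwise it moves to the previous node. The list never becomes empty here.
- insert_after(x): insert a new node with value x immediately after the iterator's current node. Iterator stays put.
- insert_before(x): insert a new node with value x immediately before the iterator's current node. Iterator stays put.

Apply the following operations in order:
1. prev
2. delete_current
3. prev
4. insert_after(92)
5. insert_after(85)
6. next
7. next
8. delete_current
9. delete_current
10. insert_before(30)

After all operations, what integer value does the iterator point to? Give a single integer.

After 1 (prev): list=[1, 8, 9, 2, 4] cursor@1
After 2 (delete_current): list=[8, 9, 2, 4] cursor@8
After 3 (prev): list=[8, 9, 2, 4] cursor@8
After 4 (insert_after(92)): list=[8, 92, 9, 2, 4] cursor@8
After 5 (insert_after(85)): list=[8, 85, 92, 9, 2, 4] cursor@8
After 6 (next): list=[8, 85, 92, 9, 2, 4] cursor@85
After 7 (next): list=[8, 85, 92, 9, 2, 4] cursor@92
After 8 (delete_current): list=[8, 85, 9, 2, 4] cursor@9
After 9 (delete_current): list=[8, 85, 2, 4] cursor@2
After 10 (insert_before(30)): list=[8, 85, 30, 2, 4] cursor@2

Answer: 2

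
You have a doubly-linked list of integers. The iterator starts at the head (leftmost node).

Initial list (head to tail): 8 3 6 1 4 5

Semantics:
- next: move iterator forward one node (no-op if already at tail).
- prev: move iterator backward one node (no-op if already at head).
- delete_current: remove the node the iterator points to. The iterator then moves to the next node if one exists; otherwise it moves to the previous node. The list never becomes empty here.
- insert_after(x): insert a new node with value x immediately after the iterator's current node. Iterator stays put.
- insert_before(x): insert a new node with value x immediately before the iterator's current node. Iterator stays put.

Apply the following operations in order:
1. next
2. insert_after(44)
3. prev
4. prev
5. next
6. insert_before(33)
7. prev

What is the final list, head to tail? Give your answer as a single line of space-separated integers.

After 1 (next): list=[8, 3, 6, 1, 4, 5] cursor@3
After 2 (insert_after(44)): list=[8, 3, 44, 6, 1, 4, 5] cursor@3
After 3 (prev): list=[8, 3, 44, 6, 1, 4, 5] cursor@8
After 4 (prev): list=[8, 3, 44, 6, 1, 4, 5] cursor@8
After 5 (next): list=[8, 3, 44, 6, 1, 4, 5] cursor@3
After 6 (insert_before(33)): list=[8, 33, 3, 44, 6, 1, 4, 5] cursor@3
After 7 (prev): list=[8, 33, 3, 44, 6, 1, 4, 5] cursor@33

Answer: 8 33 3 44 6 1 4 5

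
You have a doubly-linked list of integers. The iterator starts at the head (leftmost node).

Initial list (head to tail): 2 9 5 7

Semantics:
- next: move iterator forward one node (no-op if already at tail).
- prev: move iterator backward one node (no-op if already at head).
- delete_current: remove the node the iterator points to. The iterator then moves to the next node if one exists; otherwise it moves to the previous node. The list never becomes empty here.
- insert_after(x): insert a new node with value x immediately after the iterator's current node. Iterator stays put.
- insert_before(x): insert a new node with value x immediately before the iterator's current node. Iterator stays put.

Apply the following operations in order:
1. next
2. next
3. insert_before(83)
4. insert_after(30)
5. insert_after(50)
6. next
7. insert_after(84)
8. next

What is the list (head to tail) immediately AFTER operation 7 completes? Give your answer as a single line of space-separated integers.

After 1 (next): list=[2, 9, 5, 7] cursor@9
After 2 (next): list=[2, 9, 5, 7] cursor@5
After 3 (insert_before(83)): list=[2, 9, 83, 5, 7] cursor@5
After 4 (insert_after(30)): list=[2, 9, 83, 5, 30, 7] cursor@5
After 5 (insert_after(50)): list=[2, 9, 83, 5, 50, 30, 7] cursor@5
After 6 (next): list=[2, 9, 83, 5, 50, 30, 7] cursor@50
After 7 (insert_after(84)): list=[2, 9, 83, 5, 50, 84, 30, 7] cursor@50

Answer: 2 9 83 5 50 84 30 7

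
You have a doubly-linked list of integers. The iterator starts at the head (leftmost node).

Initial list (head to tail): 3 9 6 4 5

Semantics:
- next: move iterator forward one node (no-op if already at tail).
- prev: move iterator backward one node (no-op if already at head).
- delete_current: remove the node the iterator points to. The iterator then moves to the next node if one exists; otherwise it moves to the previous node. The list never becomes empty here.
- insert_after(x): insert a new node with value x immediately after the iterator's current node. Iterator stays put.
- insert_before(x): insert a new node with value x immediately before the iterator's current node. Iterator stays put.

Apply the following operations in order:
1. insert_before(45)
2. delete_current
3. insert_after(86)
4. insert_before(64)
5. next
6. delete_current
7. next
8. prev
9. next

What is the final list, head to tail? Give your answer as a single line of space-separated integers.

Answer: 45 64 9 6 4 5

Derivation:
After 1 (insert_before(45)): list=[45, 3, 9, 6, 4, 5] cursor@3
After 2 (delete_current): list=[45, 9, 6, 4, 5] cursor@9
After 3 (insert_after(86)): list=[45, 9, 86, 6, 4, 5] cursor@9
After 4 (insert_before(64)): list=[45, 64, 9, 86, 6, 4, 5] cursor@9
After 5 (next): list=[45, 64, 9, 86, 6, 4, 5] cursor@86
After 6 (delete_current): list=[45, 64, 9, 6, 4, 5] cursor@6
After 7 (next): list=[45, 64, 9, 6, 4, 5] cursor@4
After 8 (prev): list=[45, 64, 9, 6, 4, 5] cursor@6
After 9 (next): list=[45, 64, 9, 6, 4, 5] cursor@4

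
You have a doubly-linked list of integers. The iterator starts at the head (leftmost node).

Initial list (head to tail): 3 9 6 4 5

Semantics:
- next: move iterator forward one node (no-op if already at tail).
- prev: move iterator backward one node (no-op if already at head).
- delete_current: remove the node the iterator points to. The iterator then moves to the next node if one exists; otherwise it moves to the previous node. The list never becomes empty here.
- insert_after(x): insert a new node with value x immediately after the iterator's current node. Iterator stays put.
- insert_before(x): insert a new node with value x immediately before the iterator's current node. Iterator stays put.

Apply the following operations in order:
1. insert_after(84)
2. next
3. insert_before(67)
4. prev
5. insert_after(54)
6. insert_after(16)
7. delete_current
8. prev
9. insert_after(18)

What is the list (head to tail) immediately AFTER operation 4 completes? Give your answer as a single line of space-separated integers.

Answer: 3 67 84 9 6 4 5

Derivation:
After 1 (insert_after(84)): list=[3, 84, 9, 6, 4, 5] cursor@3
After 2 (next): list=[3, 84, 9, 6, 4, 5] cursor@84
After 3 (insert_before(67)): list=[3, 67, 84, 9, 6, 4, 5] cursor@84
After 4 (prev): list=[3, 67, 84, 9, 6, 4, 5] cursor@67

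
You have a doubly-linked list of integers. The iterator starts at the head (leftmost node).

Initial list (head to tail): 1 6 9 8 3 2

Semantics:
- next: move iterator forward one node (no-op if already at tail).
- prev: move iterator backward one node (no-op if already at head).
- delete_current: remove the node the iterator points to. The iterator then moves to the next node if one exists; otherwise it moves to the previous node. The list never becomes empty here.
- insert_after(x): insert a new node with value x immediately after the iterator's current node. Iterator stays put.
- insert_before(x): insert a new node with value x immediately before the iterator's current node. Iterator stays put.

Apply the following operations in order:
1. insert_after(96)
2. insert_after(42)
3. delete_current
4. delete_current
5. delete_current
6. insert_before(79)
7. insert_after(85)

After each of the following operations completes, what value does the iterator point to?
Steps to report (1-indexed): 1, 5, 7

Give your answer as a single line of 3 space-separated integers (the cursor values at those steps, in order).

Answer: 1 6 6

Derivation:
After 1 (insert_after(96)): list=[1, 96, 6, 9, 8, 3, 2] cursor@1
After 2 (insert_after(42)): list=[1, 42, 96, 6, 9, 8, 3, 2] cursor@1
After 3 (delete_current): list=[42, 96, 6, 9, 8, 3, 2] cursor@42
After 4 (delete_current): list=[96, 6, 9, 8, 3, 2] cursor@96
After 5 (delete_current): list=[6, 9, 8, 3, 2] cursor@6
After 6 (insert_before(79)): list=[79, 6, 9, 8, 3, 2] cursor@6
After 7 (insert_after(85)): list=[79, 6, 85, 9, 8, 3, 2] cursor@6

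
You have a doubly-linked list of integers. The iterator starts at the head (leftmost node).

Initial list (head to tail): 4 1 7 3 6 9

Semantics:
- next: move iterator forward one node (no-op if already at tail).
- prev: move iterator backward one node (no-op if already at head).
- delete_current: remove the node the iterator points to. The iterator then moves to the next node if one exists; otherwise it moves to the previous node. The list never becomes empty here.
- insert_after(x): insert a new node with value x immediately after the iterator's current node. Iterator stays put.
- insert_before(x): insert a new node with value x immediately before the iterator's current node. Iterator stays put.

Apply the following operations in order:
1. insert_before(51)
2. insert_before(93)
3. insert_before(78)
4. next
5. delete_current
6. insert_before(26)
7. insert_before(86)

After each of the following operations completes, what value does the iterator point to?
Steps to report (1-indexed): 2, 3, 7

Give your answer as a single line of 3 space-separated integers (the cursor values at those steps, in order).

After 1 (insert_before(51)): list=[51, 4, 1, 7, 3, 6, 9] cursor@4
After 2 (insert_before(93)): list=[51, 93, 4, 1, 7, 3, 6, 9] cursor@4
After 3 (insert_before(78)): list=[51, 93, 78, 4, 1, 7, 3, 6, 9] cursor@4
After 4 (next): list=[51, 93, 78, 4, 1, 7, 3, 6, 9] cursor@1
After 5 (delete_current): list=[51, 93, 78, 4, 7, 3, 6, 9] cursor@7
After 6 (insert_before(26)): list=[51, 93, 78, 4, 26, 7, 3, 6, 9] cursor@7
After 7 (insert_before(86)): list=[51, 93, 78, 4, 26, 86, 7, 3, 6, 9] cursor@7

Answer: 4 4 7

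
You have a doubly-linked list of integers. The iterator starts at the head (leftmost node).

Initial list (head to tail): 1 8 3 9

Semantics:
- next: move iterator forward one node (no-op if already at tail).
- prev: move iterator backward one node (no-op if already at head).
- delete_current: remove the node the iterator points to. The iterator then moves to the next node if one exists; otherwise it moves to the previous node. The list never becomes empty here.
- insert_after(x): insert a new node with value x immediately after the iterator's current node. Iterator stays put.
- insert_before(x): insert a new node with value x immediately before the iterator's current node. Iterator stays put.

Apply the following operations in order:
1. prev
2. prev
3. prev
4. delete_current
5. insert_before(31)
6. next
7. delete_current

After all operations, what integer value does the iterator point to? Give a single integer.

Answer: 9

Derivation:
After 1 (prev): list=[1, 8, 3, 9] cursor@1
After 2 (prev): list=[1, 8, 3, 9] cursor@1
After 3 (prev): list=[1, 8, 3, 9] cursor@1
After 4 (delete_current): list=[8, 3, 9] cursor@8
After 5 (insert_before(31)): list=[31, 8, 3, 9] cursor@8
After 6 (next): list=[31, 8, 3, 9] cursor@3
After 7 (delete_current): list=[31, 8, 9] cursor@9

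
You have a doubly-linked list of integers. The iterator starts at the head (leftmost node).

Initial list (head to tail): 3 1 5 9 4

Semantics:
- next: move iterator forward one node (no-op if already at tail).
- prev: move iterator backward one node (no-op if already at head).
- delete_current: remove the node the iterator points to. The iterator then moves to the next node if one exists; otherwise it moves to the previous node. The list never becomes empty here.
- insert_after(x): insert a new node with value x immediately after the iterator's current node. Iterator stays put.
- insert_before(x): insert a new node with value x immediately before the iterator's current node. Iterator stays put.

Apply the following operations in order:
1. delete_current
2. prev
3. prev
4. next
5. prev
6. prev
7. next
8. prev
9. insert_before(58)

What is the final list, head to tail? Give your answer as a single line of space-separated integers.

After 1 (delete_current): list=[1, 5, 9, 4] cursor@1
After 2 (prev): list=[1, 5, 9, 4] cursor@1
After 3 (prev): list=[1, 5, 9, 4] cursor@1
After 4 (next): list=[1, 5, 9, 4] cursor@5
After 5 (prev): list=[1, 5, 9, 4] cursor@1
After 6 (prev): list=[1, 5, 9, 4] cursor@1
After 7 (next): list=[1, 5, 9, 4] cursor@5
After 8 (prev): list=[1, 5, 9, 4] cursor@1
After 9 (insert_before(58)): list=[58, 1, 5, 9, 4] cursor@1

Answer: 58 1 5 9 4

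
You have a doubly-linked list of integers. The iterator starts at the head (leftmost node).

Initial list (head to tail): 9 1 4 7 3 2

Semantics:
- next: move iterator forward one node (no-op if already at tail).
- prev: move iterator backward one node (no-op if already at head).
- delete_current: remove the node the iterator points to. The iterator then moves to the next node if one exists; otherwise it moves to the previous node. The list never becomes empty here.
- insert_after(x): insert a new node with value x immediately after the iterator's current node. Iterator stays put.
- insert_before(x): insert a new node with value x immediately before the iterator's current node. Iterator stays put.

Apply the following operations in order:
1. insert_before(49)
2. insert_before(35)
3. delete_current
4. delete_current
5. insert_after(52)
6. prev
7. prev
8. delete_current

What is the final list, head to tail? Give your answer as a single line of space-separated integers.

Answer: 35 4 52 7 3 2

Derivation:
After 1 (insert_before(49)): list=[49, 9, 1, 4, 7, 3, 2] cursor@9
After 2 (insert_before(35)): list=[49, 35, 9, 1, 4, 7, 3, 2] cursor@9
After 3 (delete_current): list=[49, 35, 1, 4, 7, 3, 2] cursor@1
After 4 (delete_current): list=[49, 35, 4, 7, 3, 2] cursor@4
After 5 (insert_after(52)): list=[49, 35, 4, 52, 7, 3, 2] cursor@4
After 6 (prev): list=[49, 35, 4, 52, 7, 3, 2] cursor@35
After 7 (prev): list=[49, 35, 4, 52, 7, 3, 2] cursor@49
After 8 (delete_current): list=[35, 4, 52, 7, 3, 2] cursor@35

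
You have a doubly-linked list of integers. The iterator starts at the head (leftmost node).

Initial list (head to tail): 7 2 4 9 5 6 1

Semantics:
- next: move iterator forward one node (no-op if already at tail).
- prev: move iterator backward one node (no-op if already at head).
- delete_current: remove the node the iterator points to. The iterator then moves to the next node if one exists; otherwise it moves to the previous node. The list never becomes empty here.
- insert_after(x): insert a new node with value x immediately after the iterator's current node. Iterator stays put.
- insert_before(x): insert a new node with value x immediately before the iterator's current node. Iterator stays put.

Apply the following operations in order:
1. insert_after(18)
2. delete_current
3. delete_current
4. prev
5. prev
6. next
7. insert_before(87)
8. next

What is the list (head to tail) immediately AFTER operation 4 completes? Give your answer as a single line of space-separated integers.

Answer: 2 4 9 5 6 1

Derivation:
After 1 (insert_after(18)): list=[7, 18, 2, 4, 9, 5, 6, 1] cursor@7
After 2 (delete_current): list=[18, 2, 4, 9, 5, 6, 1] cursor@18
After 3 (delete_current): list=[2, 4, 9, 5, 6, 1] cursor@2
After 4 (prev): list=[2, 4, 9, 5, 6, 1] cursor@2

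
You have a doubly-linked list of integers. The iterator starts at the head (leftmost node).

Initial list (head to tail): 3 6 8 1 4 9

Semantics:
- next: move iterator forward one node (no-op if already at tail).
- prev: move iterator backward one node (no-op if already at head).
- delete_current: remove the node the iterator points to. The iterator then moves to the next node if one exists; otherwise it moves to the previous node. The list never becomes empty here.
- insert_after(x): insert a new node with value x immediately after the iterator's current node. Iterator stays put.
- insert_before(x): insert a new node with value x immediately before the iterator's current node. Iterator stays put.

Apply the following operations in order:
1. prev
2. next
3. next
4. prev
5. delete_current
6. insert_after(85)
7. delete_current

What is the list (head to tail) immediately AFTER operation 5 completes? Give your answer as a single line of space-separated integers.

Answer: 3 8 1 4 9

Derivation:
After 1 (prev): list=[3, 6, 8, 1, 4, 9] cursor@3
After 2 (next): list=[3, 6, 8, 1, 4, 9] cursor@6
After 3 (next): list=[3, 6, 8, 1, 4, 9] cursor@8
After 4 (prev): list=[3, 6, 8, 1, 4, 9] cursor@6
After 5 (delete_current): list=[3, 8, 1, 4, 9] cursor@8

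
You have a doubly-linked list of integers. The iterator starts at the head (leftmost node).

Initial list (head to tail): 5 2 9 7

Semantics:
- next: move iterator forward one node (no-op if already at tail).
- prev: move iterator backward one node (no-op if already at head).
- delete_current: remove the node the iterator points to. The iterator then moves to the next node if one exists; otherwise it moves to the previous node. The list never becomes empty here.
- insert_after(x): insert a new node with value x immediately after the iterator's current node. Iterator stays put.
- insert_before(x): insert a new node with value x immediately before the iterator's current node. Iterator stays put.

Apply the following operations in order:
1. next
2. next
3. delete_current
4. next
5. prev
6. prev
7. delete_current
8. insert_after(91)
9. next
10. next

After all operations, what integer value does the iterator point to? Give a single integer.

Answer: 7

Derivation:
After 1 (next): list=[5, 2, 9, 7] cursor@2
After 2 (next): list=[5, 2, 9, 7] cursor@9
After 3 (delete_current): list=[5, 2, 7] cursor@7
After 4 (next): list=[5, 2, 7] cursor@7
After 5 (prev): list=[5, 2, 7] cursor@2
After 6 (prev): list=[5, 2, 7] cursor@5
After 7 (delete_current): list=[2, 7] cursor@2
After 8 (insert_after(91)): list=[2, 91, 7] cursor@2
After 9 (next): list=[2, 91, 7] cursor@91
After 10 (next): list=[2, 91, 7] cursor@7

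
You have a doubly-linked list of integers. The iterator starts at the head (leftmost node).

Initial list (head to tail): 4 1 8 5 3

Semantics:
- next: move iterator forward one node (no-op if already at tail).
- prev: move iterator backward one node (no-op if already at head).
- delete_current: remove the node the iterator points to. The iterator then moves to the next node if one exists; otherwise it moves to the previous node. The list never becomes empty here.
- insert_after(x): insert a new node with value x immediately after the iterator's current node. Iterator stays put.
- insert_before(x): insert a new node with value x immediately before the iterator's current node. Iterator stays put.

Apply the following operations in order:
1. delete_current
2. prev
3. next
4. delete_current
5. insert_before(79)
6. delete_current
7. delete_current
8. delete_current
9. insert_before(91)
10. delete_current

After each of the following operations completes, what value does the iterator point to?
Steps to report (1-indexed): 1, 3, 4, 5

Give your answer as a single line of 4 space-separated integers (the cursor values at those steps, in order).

Answer: 1 8 5 5

Derivation:
After 1 (delete_current): list=[1, 8, 5, 3] cursor@1
After 2 (prev): list=[1, 8, 5, 3] cursor@1
After 3 (next): list=[1, 8, 5, 3] cursor@8
After 4 (delete_current): list=[1, 5, 3] cursor@5
After 5 (insert_before(79)): list=[1, 79, 5, 3] cursor@5
After 6 (delete_current): list=[1, 79, 3] cursor@3
After 7 (delete_current): list=[1, 79] cursor@79
After 8 (delete_current): list=[1] cursor@1
After 9 (insert_before(91)): list=[91, 1] cursor@1
After 10 (delete_current): list=[91] cursor@91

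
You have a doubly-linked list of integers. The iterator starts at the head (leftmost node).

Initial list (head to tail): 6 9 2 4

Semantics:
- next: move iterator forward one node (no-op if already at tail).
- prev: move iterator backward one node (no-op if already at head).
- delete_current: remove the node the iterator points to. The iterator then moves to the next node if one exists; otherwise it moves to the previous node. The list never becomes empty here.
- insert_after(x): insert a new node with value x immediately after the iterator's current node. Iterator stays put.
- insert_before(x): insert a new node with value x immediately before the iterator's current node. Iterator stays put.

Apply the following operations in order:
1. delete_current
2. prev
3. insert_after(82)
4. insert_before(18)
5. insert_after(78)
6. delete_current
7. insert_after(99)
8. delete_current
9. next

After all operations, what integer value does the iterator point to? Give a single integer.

Answer: 82

Derivation:
After 1 (delete_current): list=[9, 2, 4] cursor@9
After 2 (prev): list=[9, 2, 4] cursor@9
After 3 (insert_after(82)): list=[9, 82, 2, 4] cursor@9
After 4 (insert_before(18)): list=[18, 9, 82, 2, 4] cursor@9
After 5 (insert_after(78)): list=[18, 9, 78, 82, 2, 4] cursor@9
After 6 (delete_current): list=[18, 78, 82, 2, 4] cursor@78
After 7 (insert_after(99)): list=[18, 78, 99, 82, 2, 4] cursor@78
After 8 (delete_current): list=[18, 99, 82, 2, 4] cursor@99
After 9 (next): list=[18, 99, 82, 2, 4] cursor@82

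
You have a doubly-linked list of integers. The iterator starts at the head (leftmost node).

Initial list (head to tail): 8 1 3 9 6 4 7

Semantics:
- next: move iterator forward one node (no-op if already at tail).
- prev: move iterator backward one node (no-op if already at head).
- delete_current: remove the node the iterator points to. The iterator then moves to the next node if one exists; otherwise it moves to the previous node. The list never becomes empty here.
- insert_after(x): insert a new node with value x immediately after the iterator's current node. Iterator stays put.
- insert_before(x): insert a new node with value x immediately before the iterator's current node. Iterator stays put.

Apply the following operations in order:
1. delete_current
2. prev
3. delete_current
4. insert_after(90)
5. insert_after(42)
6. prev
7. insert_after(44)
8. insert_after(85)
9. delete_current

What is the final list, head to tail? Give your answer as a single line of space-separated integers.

After 1 (delete_current): list=[1, 3, 9, 6, 4, 7] cursor@1
After 2 (prev): list=[1, 3, 9, 6, 4, 7] cursor@1
After 3 (delete_current): list=[3, 9, 6, 4, 7] cursor@3
After 4 (insert_after(90)): list=[3, 90, 9, 6, 4, 7] cursor@3
After 5 (insert_after(42)): list=[3, 42, 90, 9, 6, 4, 7] cursor@3
After 6 (prev): list=[3, 42, 90, 9, 6, 4, 7] cursor@3
After 7 (insert_after(44)): list=[3, 44, 42, 90, 9, 6, 4, 7] cursor@3
After 8 (insert_after(85)): list=[3, 85, 44, 42, 90, 9, 6, 4, 7] cursor@3
After 9 (delete_current): list=[85, 44, 42, 90, 9, 6, 4, 7] cursor@85

Answer: 85 44 42 90 9 6 4 7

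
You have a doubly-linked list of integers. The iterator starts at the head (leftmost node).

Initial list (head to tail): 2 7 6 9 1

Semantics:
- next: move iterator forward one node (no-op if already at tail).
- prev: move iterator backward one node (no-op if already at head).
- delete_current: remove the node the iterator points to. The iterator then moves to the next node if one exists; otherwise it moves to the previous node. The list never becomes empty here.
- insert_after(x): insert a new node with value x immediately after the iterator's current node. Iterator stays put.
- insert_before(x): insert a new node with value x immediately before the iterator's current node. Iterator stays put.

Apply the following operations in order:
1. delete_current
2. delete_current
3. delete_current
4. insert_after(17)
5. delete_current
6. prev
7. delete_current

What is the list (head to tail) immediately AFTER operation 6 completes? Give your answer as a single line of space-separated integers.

After 1 (delete_current): list=[7, 6, 9, 1] cursor@7
After 2 (delete_current): list=[6, 9, 1] cursor@6
After 3 (delete_current): list=[9, 1] cursor@9
After 4 (insert_after(17)): list=[9, 17, 1] cursor@9
After 5 (delete_current): list=[17, 1] cursor@17
After 6 (prev): list=[17, 1] cursor@17

Answer: 17 1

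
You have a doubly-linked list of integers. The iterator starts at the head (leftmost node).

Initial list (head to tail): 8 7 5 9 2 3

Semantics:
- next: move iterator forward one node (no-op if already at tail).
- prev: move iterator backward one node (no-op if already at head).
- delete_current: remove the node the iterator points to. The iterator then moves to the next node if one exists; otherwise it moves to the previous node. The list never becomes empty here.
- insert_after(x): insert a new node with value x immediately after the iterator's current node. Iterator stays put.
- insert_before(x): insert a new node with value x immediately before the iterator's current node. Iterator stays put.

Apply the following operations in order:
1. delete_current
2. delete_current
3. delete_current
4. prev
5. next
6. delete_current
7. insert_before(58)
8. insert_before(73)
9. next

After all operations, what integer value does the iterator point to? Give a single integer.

Answer: 3

Derivation:
After 1 (delete_current): list=[7, 5, 9, 2, 3] cursor@7
After 2 (delete_current): list=[5, 9, 2, 3] cursor@5
After 3 (delete_current): list=[9, 2, 3] cursor@9
After 4 (prev): list=[9, 2, 3] cursor@9
After 5 (next): list=[9, 2, 3] cursor@2
After 6 (delete_current): list=[9, 3] cursor@3
After 7 (insert_before(58)): list=[9, 58, 3] cursor@3
After 8 (insert_before(73)): list=[9, 58, 73, 3] cursor@3
After 9 (next): list=[9, 58, 73, 3] cursor@3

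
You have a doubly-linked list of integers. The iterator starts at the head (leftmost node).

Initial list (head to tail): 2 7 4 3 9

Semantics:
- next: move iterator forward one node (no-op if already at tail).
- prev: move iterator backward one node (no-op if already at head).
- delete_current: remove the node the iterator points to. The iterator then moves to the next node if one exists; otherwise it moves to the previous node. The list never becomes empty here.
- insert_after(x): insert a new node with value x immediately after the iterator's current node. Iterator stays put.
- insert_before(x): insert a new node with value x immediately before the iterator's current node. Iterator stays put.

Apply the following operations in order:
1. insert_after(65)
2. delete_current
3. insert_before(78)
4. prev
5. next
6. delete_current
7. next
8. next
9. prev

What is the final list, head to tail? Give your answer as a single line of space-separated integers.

After 1 (insert_after(65)): list=[2, 65, 7, 4, 3, 9] cursor@2
After 2 (delete_current): list=[65, 7, 4, 3, 9] cursor@65
After 3 (insert_before(78)): list=[78, 65, 7, 4, 3, 9] cursor@65
After 4 (prev): list=[78, 65, 7, 4, 3, 9] cursor@78
After 5 (next): list=[78, 65, 7, 4, 3, 9] cursor@65
After 6 (delete_current): list=[78, 7, 4, 3, 9] cursor@7
After 7 (next): list=[78, 7, 4, 3, 9] cursor@4
After 8 (next): list=[78, 7, 4, 3, 9] cursor@3
After 9 (prev): list=[78, 7, 4, 3, 9] cursor@4

Answer: 78 7 4 3 9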